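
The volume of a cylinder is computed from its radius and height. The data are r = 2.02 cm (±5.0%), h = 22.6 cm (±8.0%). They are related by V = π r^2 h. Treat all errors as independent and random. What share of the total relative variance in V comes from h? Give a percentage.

(δV/V)² = (2·δr/r)² + (1·δh/h)²
  r term: (2×0.0500)² = 0.0100
  h term: (1×0.0800)² = 0.00640
Total = 0.0164. Share from h = 0.00640/0.0164 = 0.390.

39.0%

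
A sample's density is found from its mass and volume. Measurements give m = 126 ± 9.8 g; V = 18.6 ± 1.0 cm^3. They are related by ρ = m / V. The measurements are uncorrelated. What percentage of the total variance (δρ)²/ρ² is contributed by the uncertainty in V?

(δρ/ρ)² = (1·δm/m)² + (-1·δV/V)²
  m term: (1×0.0778)² = 0.00605
  V term: (-1×0.0538)² = 0.00289
Total = 0.00894. Share from V = 0.00289/0.00894 = 0.323.

32.3%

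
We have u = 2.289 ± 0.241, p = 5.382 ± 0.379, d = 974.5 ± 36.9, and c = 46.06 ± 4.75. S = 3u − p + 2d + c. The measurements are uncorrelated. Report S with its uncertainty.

Sums and differences: (δS)² = Σ (cᵢ δxᵢ)².
  (3·δu)² = 0.523;  (δp)² = 0.144;  (2·δd)² = 5450;  (δc)² = 22.6
δS = √(5470) = 74.0
S = 1997.

1997 ± 74.0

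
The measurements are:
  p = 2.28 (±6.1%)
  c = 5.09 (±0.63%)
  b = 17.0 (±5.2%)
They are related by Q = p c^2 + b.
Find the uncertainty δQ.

3.78

Let w = p·c^2 = 59.1. δw/w = √((1·δp/p)² + (2·δc/c)²) = √(0.00372 + 0.000159) = 0.0623, so δw = 3.68.
Q = w + b: δQ = √(δw² + δb²) = √(13.5 + 0.781) = 3.78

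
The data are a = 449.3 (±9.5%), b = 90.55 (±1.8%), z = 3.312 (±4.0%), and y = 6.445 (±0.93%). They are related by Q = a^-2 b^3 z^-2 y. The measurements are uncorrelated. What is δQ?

0.461

Since Q is a product/quotient, work with relative uncertainties:
  (-2·δa/a)² = (-2×0.0950)² = 0.0361;  (3·δb/b)² = (3×0.0180)² = 0.00292;  (-2·δz/z)² = (-2×0.0400)² = 0.00640;  (1·δy/y)² = (1×0.00930)² = 8.65e-05
δQ/Q = √(0.0455) = 0.213
Q = 2.161, so δQ = 0.213 × 2.161 = 0.461.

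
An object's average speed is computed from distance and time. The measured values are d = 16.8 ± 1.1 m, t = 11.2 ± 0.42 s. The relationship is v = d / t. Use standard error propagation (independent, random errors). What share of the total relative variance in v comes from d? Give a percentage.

(δv/v)² = (1·δd/d)² + (-1·δt/t)²
  d term: (1×0.0655)² = 0.00429
  t term: (-1×0.0375)² = 0.00141
Total = 0.00569. Share from d = 0.00429/0.00569 = 0.753.

75.3%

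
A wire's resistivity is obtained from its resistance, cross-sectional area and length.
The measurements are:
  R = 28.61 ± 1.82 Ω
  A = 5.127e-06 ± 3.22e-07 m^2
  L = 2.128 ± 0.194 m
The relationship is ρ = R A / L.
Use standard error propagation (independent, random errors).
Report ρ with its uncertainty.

(6.893 ± 0.880) × 10^-5 Ω·m

Products/powers → add relative errors in quadrature, weighted by exponent:
  (1·δR/R)² = (1×0.0636)² = 0.00405;  (1·δA/A)² = (1×0.0628)² = 0.00394;  (-1·δL/L)² = (-1×0.0912)² = 0.00831
δρ/ρ = √(0.0163) = 0.128
ρ = 6.893e-05 Ω·m, so δρ = 0.128 × 6.893e-05 = 8.8e-06 Ω·m.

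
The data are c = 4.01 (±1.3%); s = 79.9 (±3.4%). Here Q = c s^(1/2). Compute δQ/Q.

0.0214

Relative error in a monomial: (δQ/Q)² = Σ (nᵢ · δxᵢ/xᵢ)².
  (1·δc/c)² = (1×0.0130)² = 0.000169;  (½·δs/s)² = (0.5×0.0340)² = 0.000289
δQ/Q = √(0.000458) = 0.0214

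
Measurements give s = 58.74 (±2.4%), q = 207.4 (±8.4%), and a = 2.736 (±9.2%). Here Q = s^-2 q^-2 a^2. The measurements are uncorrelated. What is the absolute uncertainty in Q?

Relative error in a monomial: (δQ/Q)² = Σ (nᵢ · δxᵢ/xᵢ)².
  (-2·δs/s)² = (-2×0.0240)² = 0.00230;  (-2·δq/q)² = (-2×0.0840)² = 0.0282;  (2·δa/a)² = (2×0.0920)² = 0.0339
δQ/Q = √(0.0644) = 0.254
Q = 5.044e-08, so δQ = 0.254 × 5.044e-08 = 1.28e-08.

1.28e-08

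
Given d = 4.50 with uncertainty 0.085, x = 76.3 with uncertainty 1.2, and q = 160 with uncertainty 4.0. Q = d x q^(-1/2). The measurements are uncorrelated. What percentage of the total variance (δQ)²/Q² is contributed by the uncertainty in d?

46.9%

(δQ/Q)² = (1·δd/d)² + (1·δx/x)² + (−½·δq/q)²
  d term: (1×0.0189)² = 0.000357
  x term: (1×0.0157)² = 0.000247
  q term: (-0.5×0.0250)² = 0.000156
Total = 0.000760. Share from d = 0.000357/0.000760 = 0.469.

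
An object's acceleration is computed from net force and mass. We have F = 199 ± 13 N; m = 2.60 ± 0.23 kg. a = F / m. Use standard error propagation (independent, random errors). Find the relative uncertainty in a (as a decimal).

0.110

Since a is a product/quotient, work with relative uncertainties:
  (1·δF/F)² = (1×0.0653)² = 0.00427;  (-1·δm/m)² = (-1×0.0885)² = 0.00783
δa/a = √(0.0121) = 0.110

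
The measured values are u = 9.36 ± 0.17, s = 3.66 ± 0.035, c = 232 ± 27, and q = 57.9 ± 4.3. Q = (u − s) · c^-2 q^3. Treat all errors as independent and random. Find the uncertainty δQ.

Let w = u − s = 5.70. δw = √(δu² + δs²) = √(0.0289 + 0.00123) = 0.174, so δw/w = 0.0305.
Q is then a monomial in w, c, q:
δQ/Q = √((δw/w)² + (-2·δc/c)² + (3·δq/q)²) = √(0.000927 + 0.0542 + 0.0496) = 0.324
Q = 20.6, so δQ = 0.324 × 20.6 = 6.65.

6.65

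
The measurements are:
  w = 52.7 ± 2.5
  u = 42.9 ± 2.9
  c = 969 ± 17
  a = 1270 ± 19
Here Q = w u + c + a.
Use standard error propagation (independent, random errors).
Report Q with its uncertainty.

4500 ± 188

Let p = w·u = 2260. δp/p = √((1·δw/w)² + (1·δu/u)²) = √(0.00225 + 0.00457) = 0.0826, so δp = 187.
Q = p + c + a: δQ = √(δp² + δc² + δa²) = √(34900 + 289 + 361) = 188
Q = 4500.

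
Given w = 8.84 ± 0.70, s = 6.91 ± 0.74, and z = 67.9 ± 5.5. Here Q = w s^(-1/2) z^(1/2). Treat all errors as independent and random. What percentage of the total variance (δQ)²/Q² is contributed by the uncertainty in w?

58.2%

(δQ/Q)² = (1·δw/w)² + (−½·δs/s)² + (½·δz/z)²
  w term: (1×0.0792)² = 0.00627
  s term: (-0.5×0.107)² = 0.00287
  z term: (0.5×0.0810)² = 0.00164
Total = 0.0108. Share from w = 0.00627/0.0108 = 0.582.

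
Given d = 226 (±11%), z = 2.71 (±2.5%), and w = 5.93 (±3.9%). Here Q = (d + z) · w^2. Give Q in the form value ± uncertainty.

Let u = d + z = 229. δu = √(δd² + δz²) = √(618 + 0.00459) = 24.9, so δu/u = 0.109.
Q is then a monomial in u, w:
δQ/Q = √((δu/u)² + (2·δw/w)²) = √(0.0118 + 0.00608) = 0.134
Q = 8040, so δQ = 0.134 × 8040 = 1080.

8040 ± 1080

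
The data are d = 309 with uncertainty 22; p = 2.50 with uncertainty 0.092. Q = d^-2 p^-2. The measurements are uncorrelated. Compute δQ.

2.69e-07

Q is a product of powers, so relative uncertainties combine in quadrature:
  (-2·δd/d)² = (-2×0.0712)² = 0.0203;  (-2·δp/p)² = (-2×0.0368)² = 0.00542
δQ/Q = √(0.0257) = 0.160
Q = 1.68e-06, so δQ = 0.160 × 1.68e-06 = 2.69e-07.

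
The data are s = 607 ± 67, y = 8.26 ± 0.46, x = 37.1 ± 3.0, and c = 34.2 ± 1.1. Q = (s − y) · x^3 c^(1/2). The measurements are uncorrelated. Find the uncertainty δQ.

Let u = s − y = 599. δu = √(δs² + δy²) = √(4490 + 0.212) = 67.0, so δu/u = 0.112.
Q is then a monomial in u, x, c:
δQ/Q = √((δu/u)² + (3·δx/x)² + (½·δc/c)²) = √(0.0125 + 0.0588 + 0.000259) = 0.268
Q = 1.79e+08, so δQ = 0.268 × 1.79e+08 = 4.79e+07.

4.79e+07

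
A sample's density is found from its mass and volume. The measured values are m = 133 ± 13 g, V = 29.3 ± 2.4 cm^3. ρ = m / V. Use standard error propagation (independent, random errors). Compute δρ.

0.579 g/cm^3

For a monomial ρ ∝ m, V^-1, fractional errors add in quadrature:
  (1·δm/m)² = (1×0.0977)² = 0.00955;  (-1·δV/V)² = (-1×0.0819)² = 0.00671
δρ/ρ = √(0.0163) = 0.128
ρ = 4.54 g/cm^3, so δρ = 0.128 × 4.54 = 0.579 g/cm^3.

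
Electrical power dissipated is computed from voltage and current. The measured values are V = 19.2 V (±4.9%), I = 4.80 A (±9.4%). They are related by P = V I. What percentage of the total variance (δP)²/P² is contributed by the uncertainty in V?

21.4%

(δP/P)² = (1·δV/V)² + (1·δI/I)²
  V term: (1×0.0490)² = 0.00240
  I term: (1×0.0940)² = 0.00884
Total = 0.0112. Share from V = 0.00240/0.0112 = 0.214.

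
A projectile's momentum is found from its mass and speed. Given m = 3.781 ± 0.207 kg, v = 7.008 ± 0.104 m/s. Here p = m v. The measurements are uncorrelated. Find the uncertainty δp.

1.50 kg·m/s

Each factor contributes (exponent × relative error)² to (δp/p)²:
  (1·δm/m)² = (1×0.0547)² = 0.00300;  (1·δv/v)² = (1×0.0148)² = 0.000220
δp/p = √(0.00322) = 0.0567
p = 26.50 kg·m/s, so δp = 0.0567 × 26.50 = 1.50 kg·m/s.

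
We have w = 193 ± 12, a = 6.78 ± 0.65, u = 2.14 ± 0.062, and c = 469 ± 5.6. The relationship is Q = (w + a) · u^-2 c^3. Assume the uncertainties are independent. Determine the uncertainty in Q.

4.09e+08

Let h = w + a = 200. δh = √(δw² + δa²) = √(144 + 0.423) = 12.0, so δh/h = 0.0602.
Q is then a monomial in h, u, c:
δQ/Q = √((δh/h)² + (-2·δu/u)² + (3·δc/c)²) = √(0.00362 + 0.00336 + 0.00128) = 0.0909
Q = 4.5e+09, so δQ = 0.0909 × 4.5e+09 = 4.09e+08.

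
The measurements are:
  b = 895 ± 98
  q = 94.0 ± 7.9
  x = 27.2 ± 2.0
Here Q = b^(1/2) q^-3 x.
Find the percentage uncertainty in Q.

Relative error in a monomial: (δQ/Q)² = Σ (nᵢ · δxᵢ/xᵢ)².
  (½·δb/b)² = (0.5×0.109)² = 0.00300;  (-3·δq/q)² = (-3×0.0840)² = 0.0636;  (1·δx/x)² = (1×0.0735)² = 0.00541
δQ/Q = √(0.0720) = 0.268

26.8%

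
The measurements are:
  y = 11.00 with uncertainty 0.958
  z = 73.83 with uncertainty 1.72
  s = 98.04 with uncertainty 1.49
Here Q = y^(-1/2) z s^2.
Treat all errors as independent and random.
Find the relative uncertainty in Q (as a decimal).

Since Q is a product/quotient, work with relative uncertainties:
  (−½·δy/y)² = (-0.5×0.0871)² = 0.00190;  (1·δz/z)² = (1×0.0233)² = 0.000543;  (2·δs/s)² = (2×0.0152)² = 0.000924
δQ/Q = √(0.00336) = 0.0580

0.0580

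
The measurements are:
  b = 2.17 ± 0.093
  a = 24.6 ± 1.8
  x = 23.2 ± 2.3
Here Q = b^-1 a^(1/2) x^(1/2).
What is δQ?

0.826

Q is a product of powers, so relative uncertainties combine in quadrature:
  (-1·δb/b)² = (-1×0.0429)² = 0.00184;  (½·δa/a)² = (0.5×0.0732)² = 0.00134;  (½·δx/x)² = (0.5×0.0991)² = 0.00246
δQ/Q = √(0.00563) = 0.0750
Q = 11.0, so δQ = 0.0750 × 11.0 = 0.826.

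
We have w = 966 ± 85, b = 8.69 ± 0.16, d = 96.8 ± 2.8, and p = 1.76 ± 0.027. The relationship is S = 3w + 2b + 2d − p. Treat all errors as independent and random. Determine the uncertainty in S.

Sums and differences: (δS)² = Σ (cᵢ δxᵢ)².
  (3·δw)² = 65000;  (2·δb)² = 0.102;  (2·δd)² = 31.4;  (δp)² = 0.000729
δS = √(65100) = 255

255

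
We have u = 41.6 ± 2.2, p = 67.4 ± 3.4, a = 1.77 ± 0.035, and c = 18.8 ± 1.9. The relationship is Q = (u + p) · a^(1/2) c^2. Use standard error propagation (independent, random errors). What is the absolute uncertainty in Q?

10500

Let w = u + p = 109. δw = √(δu² + δp²) = √(4.84 + 11.6) = 4.05, so δw/w = 0.0372.
Q is then a monomial in w, a, c:
δQ/Q = √((δw/w)² + (½·δa/a)² + (2·δc/c)²) = √(0.00138 + 9.78e-05 + 0.0409) = 0.206
Q = 51300, so δQ = 0.206 × 51300 = 10500.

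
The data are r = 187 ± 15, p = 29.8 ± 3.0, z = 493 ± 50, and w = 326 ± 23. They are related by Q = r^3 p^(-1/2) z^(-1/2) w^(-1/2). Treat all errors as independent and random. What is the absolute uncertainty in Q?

757

Each factor contributes (exponent × relative error)² to (δQ/Q)²:
  (3·δr/r)² = (3×0.0802)² = 0.0579;  (−½·δp/p)² = (-0.5×0.101)² = 0.00253;  (−½·δz/z)² = (-0.5×0.101)² = 0.00257;  (−½·δw/w)² = (-0.5×0.0706)² = 0.00124
δQ/Q = √(0.0643) = 0.253
Q = 2990, so δQ = 0.253 × 2990 = 757.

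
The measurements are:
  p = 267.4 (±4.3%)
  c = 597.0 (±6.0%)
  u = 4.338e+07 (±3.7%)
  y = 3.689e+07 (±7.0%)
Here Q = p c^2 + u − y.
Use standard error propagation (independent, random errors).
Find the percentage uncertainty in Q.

12.3%

Let w = p·c^2 = 9.53e+07. δw/w = √((1·δp/p)² + (2·δc/c)²) = √(0.00185 + 0.0144) = 0.127, so δw = 1.21e+07.
Q = w + u − y: δQ = √(δw² + δu² + δy²) = √(1.48e+14 + 2.58e+12 + 6.67e+12) = 1.25e+07
Q = 1.018e+08, so δQ/Q = 1.25e+07/1.018e+08 = 0.123.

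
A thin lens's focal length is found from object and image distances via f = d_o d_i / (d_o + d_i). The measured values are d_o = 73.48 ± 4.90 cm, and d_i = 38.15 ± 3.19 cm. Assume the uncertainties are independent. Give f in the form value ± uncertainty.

25.11 ± 1.50 cm

∂f/∂d_o = (d_i/(d_o+d_i))² = 0.117;  ∂f/∂d_i = (d_o/(d_o+d_i))² = 0.433
δf = √((∂f/∂d_o · δd_o)² + (∂f/∂d_i · δd_i)²) = √(0.328 + 1.91) = 1.50 cm
f = 25.11 cm.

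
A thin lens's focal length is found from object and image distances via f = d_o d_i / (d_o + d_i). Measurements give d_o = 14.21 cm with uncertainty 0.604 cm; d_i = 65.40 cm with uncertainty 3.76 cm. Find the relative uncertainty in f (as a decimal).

0.0364

∂f/∂d_o = (d_i/(d_o+d_i))² = 0.675;  ∂f/∂d_i = (d_o/(d_o+d_i))² = 0.0319
δf = √((∂f/∂d_o · δd_o)² + (∂f/∂d_i · δd_i)²) = √(0.166 + 0.0144) = 0.425 cm
f = 11.67 cm, so δf/f = 0.425/11.67 = 0.0364.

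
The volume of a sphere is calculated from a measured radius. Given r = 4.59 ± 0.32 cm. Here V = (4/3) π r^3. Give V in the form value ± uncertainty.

V ∝ r^3, so δV/V = |3| · δr/r = 3 × 0.0697 = 0.209.
V = 405 cm^3, so δV = 0.209 × 405 = 84.7 cm^3.

405 ± 84.7 cm^3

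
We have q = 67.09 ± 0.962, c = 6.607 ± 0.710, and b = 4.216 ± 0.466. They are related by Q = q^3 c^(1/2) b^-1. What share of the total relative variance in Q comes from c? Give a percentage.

(δQ/Q)² = (3·δq/q)² + (½·δc/c)² + (-1·δb/b)²
  q term: (3×0.0143)² = 0.00185
  c term: (0.5×0.107)² = 0.00289
  b term: (-1×0.111)² = 0.0122
Total = 0.0170. Share from c = 0.00289/0.0170 = 0.170.

17.0%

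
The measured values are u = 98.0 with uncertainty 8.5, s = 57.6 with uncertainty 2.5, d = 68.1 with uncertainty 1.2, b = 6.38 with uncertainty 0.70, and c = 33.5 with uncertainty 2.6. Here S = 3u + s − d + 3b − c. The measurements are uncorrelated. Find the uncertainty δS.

25.9

Sums and differences: (δS)² = Σ (cᵢ δxᵢ)².
  (3·δu)² = 650;  (δs)² = 6.25;  (δd)² = 1.44;  (3·δb)² = 4.41;  (δc)² = 6.76
δS = √(669) = 25.9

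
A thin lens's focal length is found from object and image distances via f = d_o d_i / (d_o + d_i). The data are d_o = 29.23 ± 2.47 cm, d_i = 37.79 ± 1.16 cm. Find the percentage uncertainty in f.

∂f/∂d_o = (d_i/(d_o+d_i))² = 0.318;  ∂f/∂d_i = (d_o/(d_o+d_i))² = 0.190
δf = √((∂f/∂d_o · δd_o)² + (∂f/∂d_i · δd_i)²) = √(0.617 + 0.0487) = 0.816 cm
f = 16.48 cm, so δf/f = 0.816/16.48 = 0.0495.

4.95%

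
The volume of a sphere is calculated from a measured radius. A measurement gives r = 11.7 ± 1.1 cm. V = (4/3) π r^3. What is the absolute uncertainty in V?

1890 cm^3

V ∝ r^3, so δV/V = |3| · δr/r = 3 × 0.0940 = 0.282.
V = 6710 cm^3, so δV = 0.282 × 6710 = 1890 cm^3.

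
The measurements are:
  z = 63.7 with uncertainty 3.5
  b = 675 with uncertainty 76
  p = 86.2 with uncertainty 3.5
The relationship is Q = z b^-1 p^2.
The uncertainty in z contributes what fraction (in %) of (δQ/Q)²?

(δQ/Q)² = (1·δz/z)² + (-1·δb/b)² + (2·δp/p)²
  z term: (1×0.0549)² = 0.00302
  b term: (-1×0.113)² = 0.0127
  p term: (2×0.0406)² = 0.00659
Total = 0.0223. Share from z = 0.00302/0.0223 = 0.135.

13.5%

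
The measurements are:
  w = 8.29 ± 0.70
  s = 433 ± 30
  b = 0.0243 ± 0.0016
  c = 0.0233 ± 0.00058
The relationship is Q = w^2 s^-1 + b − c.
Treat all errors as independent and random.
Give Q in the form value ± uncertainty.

Let p = w^2·s^-1 = 0.159. δp/p = √((2·δw/w)² + (-1·δs/s)²) = √(0.0285 + 0.00480) = 0.183, so δp = 0.0290.
Q = p + b − c: δQ = √(δp² + δb² + δc²) = √(0.000839 + 2.56e-06 + 3.36e-07) = 0.0290
Q = 0.160.

0.160 ± 0.0290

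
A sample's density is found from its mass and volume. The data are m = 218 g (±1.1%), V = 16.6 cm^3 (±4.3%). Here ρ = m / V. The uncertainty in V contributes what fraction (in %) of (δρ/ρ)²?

93.9%

(δρ/ρ)² = (1·δm/m)² + (-1·δV/V)²
  m term: (1×0.0110)² = 0.000121
  V term: (-1×0.0430)² = 0.00185
Total = 0.00197. Share from V = 0.00185/0.00197 = 0.939.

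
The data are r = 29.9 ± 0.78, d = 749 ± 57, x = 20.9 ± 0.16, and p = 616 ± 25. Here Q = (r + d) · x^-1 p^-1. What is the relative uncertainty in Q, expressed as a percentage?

Let u = r + d = 779. δu = √(δr² + δd²) = √(0.608 + 3250) = 57.0, so δu/u = 0.0732.
Q is then a monomial in u, x, p:
δQ/Q = √((δu/u)² + (-1·δx/x)² + (-1·δp/p)²) = √(0.00536 + 5.86e-05 + 0.00165) = 0.0840

8.40%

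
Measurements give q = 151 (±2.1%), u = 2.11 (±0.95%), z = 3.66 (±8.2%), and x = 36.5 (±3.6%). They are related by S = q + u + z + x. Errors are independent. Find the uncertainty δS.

3.45

Each term contributes (cᵢ δxᵢ)² to (δS)²:
  (δq)² = 10.1;  (δu)² = 0.000402;  (δz)² = 0.0901;  (δx)² = 1.73
δS = √(11.9) = 3.45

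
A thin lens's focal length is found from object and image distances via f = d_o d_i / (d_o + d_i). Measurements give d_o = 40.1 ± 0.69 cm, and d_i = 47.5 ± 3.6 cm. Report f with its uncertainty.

21.7 ± 0.781 cm

∂f/∂d_o = (d_i/(d_o+d_i))² = 0.294;  ∂f/∂d_i = (d_o/(d_o+d_i))² = 0.210
δf = √((∂f/∂d_o · δd_o)² + (∂f/∂d_i · δd_i)²) = √(0.0412 + 0.569) = 0.781 cm
f = 21.7 cm.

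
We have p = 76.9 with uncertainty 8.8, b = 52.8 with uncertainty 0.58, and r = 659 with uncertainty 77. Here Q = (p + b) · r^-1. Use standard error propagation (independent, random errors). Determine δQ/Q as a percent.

Let u = p + b = 130. δu = √(δp² + δb²) = √(77.4 + 0.336) = 8.82, so δu/u = 0.0680.
Q is then a monomial in u, r:
δQ/Q = √((δu/u)² + (-1·δr/r)²) = √(0.00462 + 0.0137) = 0.135

13.5%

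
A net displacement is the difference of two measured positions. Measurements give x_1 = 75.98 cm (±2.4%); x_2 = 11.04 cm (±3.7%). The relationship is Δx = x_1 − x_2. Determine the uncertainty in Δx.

For a sum/difference, combine absolute errors in quadrature:
  (δx_1)² = 3.33;  (δx_2)² = 0.167
δΔx = √(3.49) = 1.87 cm

1.87 cm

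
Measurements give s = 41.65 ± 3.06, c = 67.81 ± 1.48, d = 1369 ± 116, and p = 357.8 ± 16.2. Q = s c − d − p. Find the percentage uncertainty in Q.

22.4%

Let w = s·c = 2824. δw/w = √((1·δs/s)² + (1·δc/c)²) = √(0.00540 + 0.000476) = 0.0766, so δw = 216.
Q = w − d − p: δQ = √(δw² + δd² + δp²) = √(46900 + 13500 + 262) = 246
Q = 1097, so δQ/Q = 246/1097 = 0.224.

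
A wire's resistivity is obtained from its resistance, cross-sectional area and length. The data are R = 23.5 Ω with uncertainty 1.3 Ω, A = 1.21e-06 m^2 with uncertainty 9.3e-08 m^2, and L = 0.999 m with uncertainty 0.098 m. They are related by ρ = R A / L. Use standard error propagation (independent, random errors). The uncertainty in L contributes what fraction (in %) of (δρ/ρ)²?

51.8%

(δρ/ρ)² = (1·δR/R)² + (1·δA/A)² + (-1·δL/L)²
  R term: (1×0.0553)² = 0.00306
  A term: (1×0.0769)² = 0.00591
  L term: (-1×0.0981)² = 0.00962
Total = 0.0186. Share from L = 0.00962/0.0186 = 0.518.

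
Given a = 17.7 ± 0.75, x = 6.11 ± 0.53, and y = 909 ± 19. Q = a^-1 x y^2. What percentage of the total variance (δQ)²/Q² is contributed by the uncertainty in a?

(δQ/Q)² = (-1·δa/a)² + (1·δx/x)² + (2·δy/y)²
  a term: (-1×0.0424)² = 0.00180
  x term: (1×0.0867)² = 0.00752
  y term: (2×0.0209)² = 0.00175
Total = 0.0111. Share from a = 0.00180/0.0111 = 0.162.

16.2%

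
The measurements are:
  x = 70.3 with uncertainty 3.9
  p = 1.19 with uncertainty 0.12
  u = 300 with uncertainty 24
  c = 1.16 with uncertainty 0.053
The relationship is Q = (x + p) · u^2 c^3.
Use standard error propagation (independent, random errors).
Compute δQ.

2.19e+06

Let w = x + p = 71.5. δw = √(δx² + δp²) = √(15.2 + 0.0144) = 3.90, so δw/w = 0.0546.
Q is then a monomial in w, u, c:
δQ/Q = √((δw/w)² + (2·δu/u)² + (3·δc/c)²) = √(0.00298 + 0.0256 + 0.0188) = 0.218
Q = 1e+07, so δQ = 0.218 × 1e+07 = 2.19e+06.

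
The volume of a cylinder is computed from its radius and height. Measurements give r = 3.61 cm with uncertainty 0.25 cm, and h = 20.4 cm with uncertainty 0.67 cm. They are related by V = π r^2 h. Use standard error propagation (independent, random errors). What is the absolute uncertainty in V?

Relative error in a monomial: (δV/V)² = Σ (nᵢ · δxᵢ/xᵢ)².
  (2·δr/r)² = (2×0.0693)² = 0.0192;  (1·δh/h)² = (1×0.0328)² = 0.00108
δV/V = √(0.0203) = 0.142
V = 835 cm^3, so δV = 0.142 × 835 = 119 cm^3.

119 cm^3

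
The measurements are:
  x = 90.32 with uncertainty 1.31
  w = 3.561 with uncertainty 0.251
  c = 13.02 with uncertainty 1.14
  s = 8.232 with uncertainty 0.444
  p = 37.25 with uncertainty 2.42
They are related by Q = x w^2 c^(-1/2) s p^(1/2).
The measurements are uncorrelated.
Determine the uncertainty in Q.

Each factor contributes (exponent × relative error)² to (δQ/Q)²:
  (1·δx/x)² = (1×0.0145)² = 0.000210;  (2·δw/w)² = (2×0.0705)² = 0.0199;  (−½·δc/c)² = (-0.5×0.0876)² = 0.00192;  (1·δs/s)² = (1×0.0539)² = 0.00291;  (½·δp/p)² = (0.5×0.0650)² = 0.00106
δQ/Q = √(0.0260) = 0.161
Q = 15950, so δQ = 0.161 × 15950 = 2570.

2570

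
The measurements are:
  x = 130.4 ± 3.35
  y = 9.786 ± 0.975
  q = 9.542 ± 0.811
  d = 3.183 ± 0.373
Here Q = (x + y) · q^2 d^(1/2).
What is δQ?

4130

Let u = x + y = 140.2. δu = √(δx² + δy²) = √(11.2 + 0.951) = 3.49, so δu/u = 0.0249.
Q is then a monomial in u, q, d:
δQ/Q = √((δu/u)² + (2·δq/q)² + (½·δd/d)²) = √(0.000619 + 0.0289 + 0.00343) = 0.182
Q = 22770, so δQ = 0.182 × 22770 = 4130.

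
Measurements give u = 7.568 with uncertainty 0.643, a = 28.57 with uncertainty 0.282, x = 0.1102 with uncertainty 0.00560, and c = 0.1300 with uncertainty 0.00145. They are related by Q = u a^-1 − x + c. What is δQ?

Let p = u·a^-1 = 0.2649. δp/p = √((1·δu/u)² + (-1·δa/a)²) = √(0.00722 + 9.74e-05) = 0.0855, so δp = 0.0227.
Q = p − x + c: δQ = √(δp² + δx² + δc²) = √(0.000513 + 3.14e-05 + 2.1e-06) = 0.0234

0.0234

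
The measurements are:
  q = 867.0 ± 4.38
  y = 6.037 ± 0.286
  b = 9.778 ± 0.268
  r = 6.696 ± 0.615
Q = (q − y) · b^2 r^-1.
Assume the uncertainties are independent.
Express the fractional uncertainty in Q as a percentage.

Let u = q − y = 861.0. δu = √(δq² + δy²) = √(19.2 + 0.0818) = 4.39, so δu/u = 0.00510.
Q is then a monomial in u, b, r:
δQ/Q = √((δu/u)² + (2·δb/b)² + (-1·δr/r)²) = √(2.6e-05 + 0.00300 + 0.00844) = 0.107

10.7%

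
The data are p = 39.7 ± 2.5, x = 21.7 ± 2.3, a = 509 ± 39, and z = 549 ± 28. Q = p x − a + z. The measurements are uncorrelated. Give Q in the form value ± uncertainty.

901 ± 117

Let w = p·x = 861. δw/w = √((1·δp/p)² + (1·δx/x)²) = √(0.00397 + 0.0112) = 0.123, so δw = 106.
Q = w − a + z: δQ = √(δw² + δa² + δz²) = √(11300 + 1520 + 784) = 117
Q = 901.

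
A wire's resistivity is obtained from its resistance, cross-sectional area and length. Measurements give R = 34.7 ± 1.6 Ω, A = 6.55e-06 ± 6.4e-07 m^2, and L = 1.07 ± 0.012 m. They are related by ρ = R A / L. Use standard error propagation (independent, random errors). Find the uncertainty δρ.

2.31e-05 Ω·m

Relative error in a monomial: (δρ/ρ)² = Σ (nᵢ · δxᵢ/xᵢ)².
  (1·δR/R)² = (1×0.0461)² = 0.00213;  (1·δA/A)² = (1×0.0977)² = 0.00955;  (-1·δL/L)² = (-1×0.0112)² = 0.000126
δρ/ρ = √(0.0118) = 0.109
ρ = 0.000212 Ω·m, so δρ = 0.109 × 0.000212 = 2.31e-05 Ω·m.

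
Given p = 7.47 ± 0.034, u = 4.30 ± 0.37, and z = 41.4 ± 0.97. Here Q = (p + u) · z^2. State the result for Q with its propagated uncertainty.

20200 ± 1140

Let w = p + u = 11.8. δw = √(δp² + δu²) = √(0.00116 + 0.137) = 0.372, so δw/w = 0.0316.
Q is then a monomial in w, z:
δQ/Q = √((δw/w)² + (2·δz/z)²) = √(0.000997 + 0.00220) = 0.0565
Q = 20200, so δQ = 0.0565 × 20200 = 1140.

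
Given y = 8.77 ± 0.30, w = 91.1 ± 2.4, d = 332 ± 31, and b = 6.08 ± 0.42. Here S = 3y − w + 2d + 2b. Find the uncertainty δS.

62.1

For a sum/difference, combine absolute errors in quadrature:
  (3·δy)² = 0.810;  (δw)² = 5.76;  (2·δd)² = 3840;  (2·δb)² = 0.706
δS = √(3850) = 62.1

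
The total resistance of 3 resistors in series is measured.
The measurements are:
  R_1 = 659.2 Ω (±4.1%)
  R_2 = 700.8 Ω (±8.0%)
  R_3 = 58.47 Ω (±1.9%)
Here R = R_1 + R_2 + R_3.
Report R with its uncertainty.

Sums and differences: (δR)² = Σ (cᵢ δxᵢ)².
  (δR_1)² = 730;  (δR_2)² = 3140;  (δR_3)² = 1.23
δR = √(3870) = 62.2 Ω
R = 1418 Ω.

1418 ± 62.2 Ω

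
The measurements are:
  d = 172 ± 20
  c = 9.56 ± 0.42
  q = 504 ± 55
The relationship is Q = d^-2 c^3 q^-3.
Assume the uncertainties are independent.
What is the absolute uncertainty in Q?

Relative error in a monomial: (δQ/Q)² = Σ (nᵢ · δxᵢ/xᵢ)².
  (-2·δd/d)² = (-2×0.116)² = 0.0541;  (3·δc/c)² = (3×0.0439)² = 0.0174;  (-3·δq/q)² = (-3×0.109)² = 0.107
δQ/Q = √(0.179) = 0.423
Q = 2.31e-10, so δQ = 0.423 × 2.31e-10 = 9.75e-11.

9.75e-11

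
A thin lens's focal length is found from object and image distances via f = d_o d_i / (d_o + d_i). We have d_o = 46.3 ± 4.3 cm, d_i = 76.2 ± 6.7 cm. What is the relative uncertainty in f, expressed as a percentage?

∂f/∂d_o = (d_i/(d_o+d_i))² = 0.387;  ∂f/∂d_i = (d_o/(d_o+d_i))² = 0.143
δf = √((∂f/∂d_o · δd_o)² + (∂f/∂d_i · δd_i)²) = √(2.77 + 0.916) = 1.92 cm
f = 28.8 cm, so δf/f = 1.92/28.8 = 0.0666.

6.66%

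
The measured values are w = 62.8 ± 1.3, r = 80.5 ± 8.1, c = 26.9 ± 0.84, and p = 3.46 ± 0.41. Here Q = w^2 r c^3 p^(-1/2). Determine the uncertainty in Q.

5.16e+08

Each factor contributes (exponent × relative error)² to (δQ/Q)²:
  (2·δw/w)² = (2×0.0207)² = 0.00171;  (1·δr/r)² = (1×0.101)² = 0.0101;  (3·δc/c)² = (3×0.0312)² = 0.00878;  (−½·δp/p)² = (-0.5×0.118)² = 0.00351
δQ/Q = √(0.0241) = 0.155
Q = 3.32e+09, so δQ = 0.155 × 3.32e+09 = 5.16e+08.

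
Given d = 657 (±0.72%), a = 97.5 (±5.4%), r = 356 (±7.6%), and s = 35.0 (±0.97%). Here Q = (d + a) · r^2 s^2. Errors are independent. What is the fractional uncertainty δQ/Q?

0.154

Let u = d + a = 754. δu = √(δd² + δa²) = √(22.4 + 27.7) = 7.08, so δu/u = 0.00938.
Q is then a monomial in u, r, s:
δQ/Q = √((δu/u)² + (2·δr/r)² + (2·δs/s)²) = √(8.8e-05 + 0.0231 + 0.000376) = 0.154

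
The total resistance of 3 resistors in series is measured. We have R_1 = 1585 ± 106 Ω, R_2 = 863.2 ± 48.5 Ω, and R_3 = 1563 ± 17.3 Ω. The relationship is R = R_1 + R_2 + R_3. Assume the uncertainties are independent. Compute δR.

118 Ω

Sums and differences: (δR)² = Σ (cᵢ δxᵢ)².
  (δR_1)² = 11200;  (δR_2)² = 2350;  (δR_3)² = 299
δR = √(13900) = 118 Ω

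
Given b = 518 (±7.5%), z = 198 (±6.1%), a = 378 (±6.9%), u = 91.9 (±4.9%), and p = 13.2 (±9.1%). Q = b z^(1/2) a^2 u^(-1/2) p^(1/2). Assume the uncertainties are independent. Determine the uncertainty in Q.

Q is a product of powers, so relative uncertainties combine in quadrature:
  (1·δb/b)² = (1×0.0750)² = 0.00562;  (½·δz/z)² = (0.5×0.0610)² = 0.000930;  (2·δa/a)² = (2×0.0690)² = 0.0190;  (−½·δu/u)² = (-0.5×0.0490)² = 0.000600;  (½·δp/p)² = (0.5×0.0910)² = 0.00207
δQ/Q = √(0.0283) = 0.168
Q = 3.95e+08, so δQ = 0.168 × 3.95e+08 = 6.64e+07.

6.64e+07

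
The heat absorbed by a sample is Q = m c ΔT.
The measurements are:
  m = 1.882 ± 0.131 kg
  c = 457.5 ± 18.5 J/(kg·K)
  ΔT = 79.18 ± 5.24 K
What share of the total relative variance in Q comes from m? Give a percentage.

(δQ/Q)² = (1·δm/m)² + (1·δc/c)² + (1·δΔT/ΔT)²
  m term: (1×0.0696)² = 0.00485
  c term: (1×0.0404)² = 0.00164
  ΔT term: (1×0.0662)² = 0.00438
Total = 0.0109. Share from m = 0.00485/0.0109 = 0.446.

44.6%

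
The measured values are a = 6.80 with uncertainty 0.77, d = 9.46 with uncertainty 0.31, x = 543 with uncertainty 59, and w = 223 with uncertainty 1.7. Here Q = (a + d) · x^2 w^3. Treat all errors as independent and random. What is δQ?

Let u = a + d = 16.3. δu = √(δa² + δd²) = √(0.593 + 0.0961) = 0.830, so δu/u = 0.0510.
Q is then a monomial in u, x, w:
δQ/Q = √((δu/u)² + (2·δx/x)² + (3·δw/w)²) = √(0.00261 + 0.0472 + 0.000523) = 0.224
Q = 5.32e+13, so δQ = 0.224 × 5.32e+13 = 1.19e+13.

1.19e+13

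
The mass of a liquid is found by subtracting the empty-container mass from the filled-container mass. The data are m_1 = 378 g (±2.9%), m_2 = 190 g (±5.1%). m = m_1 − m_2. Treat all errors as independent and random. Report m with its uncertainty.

Sums and differences: (δm)² = Σ (cᵢ δxᵢ)².
  (δm_1)² = 120;  (δm_2)² = 93.9
δm = √(214) = 14.6 g
m = 188 g.

188 ± 14.6 g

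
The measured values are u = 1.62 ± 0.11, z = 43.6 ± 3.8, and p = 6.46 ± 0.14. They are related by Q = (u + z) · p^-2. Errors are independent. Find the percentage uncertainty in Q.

Let w = u + z = 45.2. δw = √(δu² + δz²) = √(0.0121 + 14.4) = 3.80, so δw/w = 0.0841.
Q is then a monomial in w, p:
δQ/Q = √((δw/w)² + (-2·δp/p)²) = √(0.00707 + 0.00188) = 0.0946

9.46%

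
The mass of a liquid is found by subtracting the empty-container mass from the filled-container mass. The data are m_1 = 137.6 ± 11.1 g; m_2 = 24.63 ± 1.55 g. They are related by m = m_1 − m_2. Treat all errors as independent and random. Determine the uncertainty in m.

11.2 g

Absolute uncertainties add in quadrature for a linear combination:
  (δm_1)² = 123;  (δm_2)² = 2.40
δm = √(126) = 11.2 g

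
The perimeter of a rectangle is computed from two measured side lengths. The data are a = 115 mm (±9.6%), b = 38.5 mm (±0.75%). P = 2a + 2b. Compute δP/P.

0.0719

For a sum/difference, combine absolute errors in quadrature:
  (2·δa)² = 488;  (2·δb)² = 0.334
δP = √(488) = 22.1 mm
P = 307 mm, so δP/P = 22.1/307 = 0.0719.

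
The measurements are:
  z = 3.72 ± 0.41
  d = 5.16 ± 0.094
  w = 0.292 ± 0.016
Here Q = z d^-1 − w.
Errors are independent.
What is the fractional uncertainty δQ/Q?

Let p = z·d^-1 = 0.721. δp/p = √((1·δz/z)² + (-1·δd/d)²) = √(0.0121 + 0.000332) = 0.112, so δp = 0.0805.
Q = p − w: δQ = √(δp² + δw²) = √(0.00649 + 0.000256) = 0.0821
Q = 0.429, so δQ/Q = 0.0821/0.429 = 0.191.

0.191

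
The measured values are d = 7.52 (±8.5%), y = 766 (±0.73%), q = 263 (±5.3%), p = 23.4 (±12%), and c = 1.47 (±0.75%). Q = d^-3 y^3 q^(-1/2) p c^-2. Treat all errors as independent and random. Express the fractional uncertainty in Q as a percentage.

28.4%

Q is a product of powers, so relative uncertainties combine in quadrature:
  (-3·δd/d)² = (-3×0.0850)² = 0.0650;  (3·δy/y)² = (3×0.00730)² = 0.000480;  (−½·δq/q)² = (-0.5×0.0530)² = 0.000702;  (1·δp/p)² = (1×0.120)² = 0.0144;  (-2·δc/c)² = (-2×0.00750)² = 0.000225
δQ/Q = √(0.0808) = 0.284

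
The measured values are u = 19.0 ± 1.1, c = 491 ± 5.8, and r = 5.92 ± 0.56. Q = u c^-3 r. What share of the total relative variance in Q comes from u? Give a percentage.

(δQ/Q)² = (1·δu/u)² + (-3·δc/c)² + (1·δr/r)²
  u term: (1×0.0579)² = 0.00335
  c term: (-3×0.0118)² = 0.00126
  r term: (1×0.0946)² = 0.00895
Total = 0.0136. Share from u = 0.00335/0.0136 = 0.247.

24.7%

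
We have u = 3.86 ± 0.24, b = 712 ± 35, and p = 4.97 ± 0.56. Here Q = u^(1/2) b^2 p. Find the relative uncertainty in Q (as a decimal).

0.153

Relative error in a monomial: (δQ/Q)² = Σ (nᵢ · δxᵢ/xᵢ)².
  (½·δu/u)² = (0.5×0.0622)² = 0.000966;  (2·δb/b)² = (2×0.0492)² = 0.00967;  (1·δp/p)² = (1×0.113)² = 0.0127
δQ/Q = √(0.0233) = 0.153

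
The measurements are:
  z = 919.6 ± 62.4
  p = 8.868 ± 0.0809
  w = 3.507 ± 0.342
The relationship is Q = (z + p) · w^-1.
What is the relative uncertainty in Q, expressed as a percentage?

Let u = z + p = 928.5. δu = √(δz² + δp²) = √(3890 + 0.00654) = 62.4, so δu/u = 0.0672.
Q is then a monomial in u, w:
δQ/Q = √((δu/u)² + (-1·δw/w)²) = √(0.00452 + 0.00951) = 0.118

11.8%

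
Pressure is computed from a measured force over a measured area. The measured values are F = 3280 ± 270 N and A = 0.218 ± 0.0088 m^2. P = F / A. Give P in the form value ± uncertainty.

For a monomial P ∝ F, A^-1, fractional errors add in quadrature:
  (1·δF/F)² = (1×0.0823)² = 0.00678;  (-1·δA/A)² = (-1×0.0404)² = 0.00163
δP/P = √(0.00841) = 0.0917
P = 15000 Pa, so δP = 0.0917 × 15000 = 1380 Pa.

15000 ± 1380 Pa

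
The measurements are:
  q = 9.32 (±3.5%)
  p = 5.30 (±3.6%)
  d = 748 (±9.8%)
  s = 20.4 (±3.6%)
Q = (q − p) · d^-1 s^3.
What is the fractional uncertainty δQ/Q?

0.174

Let u = q − p = 4.02. δu = √(δq² + δp²) = √(0.106 + 0.0364) = 0.378, so δu/u = 0.0940.
Q is then a monomial in u, d, s:
δQ/Q = √((δu/u)² + (-1·δd/d)² + (3·δs/s)²) = √(0.00884 + 0.00960 + 0.0117) = 0.174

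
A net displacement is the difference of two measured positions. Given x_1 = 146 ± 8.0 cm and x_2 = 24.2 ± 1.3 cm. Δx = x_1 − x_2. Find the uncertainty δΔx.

Absolute uncertainties add in quadrature for a linear combination:
  (δx_1)² = 64.0;  (δx_2)² = 1.69
δΔx = √(65.7) = 8.10 cm

8.10 cm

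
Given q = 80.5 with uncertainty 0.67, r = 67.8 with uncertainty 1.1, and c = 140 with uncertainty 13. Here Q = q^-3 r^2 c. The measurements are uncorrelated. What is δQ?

0.125

Relative error in a monomial: (δQ/Q)² = Σ (nᵢ · δxᵢ/xᵢ)².
  (-3·δq/q)² = (-3×0.00832)² = 0.000623;  (2·δr/r)² = (2×0.0162)² = 0.00105;  (1·δc/c)² = (1×0.0929)² = 0.00862
δQ/Q = √(0.0103) = 0.101
Q = 1.23, so δQ = 0.101 × 1.23 = 0.125.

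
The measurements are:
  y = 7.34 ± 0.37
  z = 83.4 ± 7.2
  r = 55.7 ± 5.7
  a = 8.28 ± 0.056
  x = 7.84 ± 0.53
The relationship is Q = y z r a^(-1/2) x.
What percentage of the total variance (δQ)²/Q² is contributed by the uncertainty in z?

(δQ/Q)² = (1·δy/y)² + (1·δz/z)² + (1·δr/r)² + (−½·δa/a)² + (1·δx/x)²
  y term: (1×0.0504)² = 0.00254
  z term: (1×0.0863)² = 0.00745
  r term: (1×0.102)² = 0.0105
  a term: (-0.5×0.00676)² = 1.14e-05
  x term: (1×0.0676)² = 0.00457
Total = 0.0250. Share from z = 0.00745/0.0250 = 0.298.

29.8%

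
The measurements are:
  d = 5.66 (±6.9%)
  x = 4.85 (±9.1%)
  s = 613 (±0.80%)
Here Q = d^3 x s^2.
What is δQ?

7.49e+07

Relative error in a monomial: (δQ/Q)² = Σ (nᵢ · δxᵢ/xᵢ)².
  (3·δd/d)² = (3×0.0690)² = 0.0428;  (1·δx/x)² = (1×0.0910)² = 0.00828;  (2·δs/s)² = (2×0.00800)² = 0.000256
δQ/Q = √(0.0514) = 0.227
Q = 3.3e+08, so δQ = 0.227 × 3.3e+08 = 7.49e+07.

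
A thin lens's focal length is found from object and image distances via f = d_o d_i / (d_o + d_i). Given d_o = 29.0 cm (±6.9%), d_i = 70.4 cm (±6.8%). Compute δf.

1.08 cm

∂f/∂d_o = (d_i/(d_o+d_i))² = 0.502;  ∂f/∂d_i = (d_o/(d_o+d_i))² = 0.0851
δf = √((∂f/∂d_o · δd_o)² + (∂f/∂d_i · δd_i)²) = √(1.01 + 0.166) = 1.08 cm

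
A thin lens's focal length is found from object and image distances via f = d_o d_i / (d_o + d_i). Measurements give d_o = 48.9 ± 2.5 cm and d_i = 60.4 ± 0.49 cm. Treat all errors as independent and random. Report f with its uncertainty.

∂f/∂d_o = (d_i/(d_o+d_i))² = 0.305;  ∂f/∂d_i = (d_o/(d_o+d_i))² = 0.200
δf = √((∂f/∂d_o · δd_o)² + (∂f/∂d_i · δd_i)²) = √(0.583 + 0.00962) = 0.770 cm
f = 27.0 cm.

27.0 ± 0.770 cm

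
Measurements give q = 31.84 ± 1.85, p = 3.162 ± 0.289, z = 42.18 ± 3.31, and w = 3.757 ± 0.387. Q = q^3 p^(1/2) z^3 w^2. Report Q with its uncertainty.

Since Q is a product/quotient, work with relative uncertainties:
  (3·δq/q)² = (3×0.0581)² = 0.0304;  (½·δp/p)² = (0.5×0.0914)² = 0.00209;  (3·δz/z)² = (3×0.0785)² = 0.0554;  (2·δw/w)² = (2×0.103)² = 0.0424
δQ/Q = √(0.130) = 0.361
Q = 6.08e+10, so δQ = 0.361 × 6.08e+10 = 2.2e+10.

(6.080 ± 2.20) × 10^10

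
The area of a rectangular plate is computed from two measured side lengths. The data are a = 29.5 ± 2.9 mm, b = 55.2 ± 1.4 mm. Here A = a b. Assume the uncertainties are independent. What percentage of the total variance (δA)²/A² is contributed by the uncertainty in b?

6.24%

(δA/A)² = (1·δa/a)² + (1·δb/b)²
  a term: (1×0.0983)² = 0.00966
  b term: (1×0.0254)² = 0.000643
Total = 0.0103. Share from b = 0.000643/0.0103 = 0.0624.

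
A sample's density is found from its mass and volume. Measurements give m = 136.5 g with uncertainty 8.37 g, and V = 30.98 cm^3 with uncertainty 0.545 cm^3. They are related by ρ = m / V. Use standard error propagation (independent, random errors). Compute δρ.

Relative error in a monomial: (δρ/ρ)² = Σ (nᵢ · δxᵢ/xᵢ)².
  (1·δm/m)² = (1×0.0613)² = 0.00376;  (-1·δV/V)² = (-1×0.0176)² = 0.000309
δρ/ρ = √(0.00407) = 0.0638
ρ = 4.406 g/cm^3, so δρ = 0.0638 × 4.406 = 0.281 g/cm^3.

0.281 g/cm^3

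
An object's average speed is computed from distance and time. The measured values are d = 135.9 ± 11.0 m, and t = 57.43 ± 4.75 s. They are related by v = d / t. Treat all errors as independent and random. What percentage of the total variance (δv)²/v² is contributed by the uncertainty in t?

51.1%

(δv/v)² = (1·δd/d)² + (-1·δt/t)²
  d term: (1×0.0809)² = 0.00655
  t term: (-1×0.0827)² = 0.00684
Total = 0.0134. Share from t = 0.00684/0.0134 = 0.511.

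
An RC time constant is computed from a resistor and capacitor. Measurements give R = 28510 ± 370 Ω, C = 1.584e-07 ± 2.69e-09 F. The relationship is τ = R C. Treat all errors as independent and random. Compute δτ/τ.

Relative error in a monomial: (δτ/τ)² = Σ (nᵢ · δxᵢ/xᵢ)².
  (1·δR/R)² = (1×0.0130)² = 0.000168;  (1·δC/C)² = (1×0.0170)² = 0.000288
δτ/τ = √(0.000457) = 0.0214

0.0214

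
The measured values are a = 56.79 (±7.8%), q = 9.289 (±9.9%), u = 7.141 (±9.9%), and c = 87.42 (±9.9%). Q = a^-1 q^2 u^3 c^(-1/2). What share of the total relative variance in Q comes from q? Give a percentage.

(δQ/Q)² = (-1·δa/a)² + (2·δq/q)² + (3·δu/u)² + (−½·δc/c)²
  a term: (-1×0.0780)² = 0.00608
  q term: (2×0.0990)² = 0.0392
  u term: (3×0.0990)² = 0.0882
  c term: (-0.5×0.0990)² = 0.00245
Total = 0.136. Share from q = 0.0392/0.136 = 0.288.

28.8%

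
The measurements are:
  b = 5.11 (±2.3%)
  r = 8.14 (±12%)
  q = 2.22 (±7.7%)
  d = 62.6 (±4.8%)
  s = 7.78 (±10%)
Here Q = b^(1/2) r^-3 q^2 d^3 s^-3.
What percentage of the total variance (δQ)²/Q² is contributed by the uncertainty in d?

(δQ/Q)² = (½·δb/b)² + (-3·δr/r)² + (2·δq/q)² + (3·δd/d)² + (-3·δs/s)²
  b term: (0.5×0.0230)² = 0.000132
  r term: (-3×0.120)² = 0.130
  q term: (2×0.0770)² = 0.0237
  d term: (3×0.0480)² = 0.0207
  s term: (-3×0.100)² = 0.0900
Total = 0.264. Share from d = 0.0207/0.264 = 0.0785.

7.85%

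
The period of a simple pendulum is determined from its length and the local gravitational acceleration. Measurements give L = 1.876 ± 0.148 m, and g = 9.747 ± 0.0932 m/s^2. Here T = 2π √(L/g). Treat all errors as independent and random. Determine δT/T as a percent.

Relative error in a monomial: (δT/T)² = Σ (nᵢ · δxᵢ/xᵢ)².
  (½·δL/L)² = (0.5×0.0789)² = 0.00156;  (−½·δg/g)² = (-0.5×0.00956)² = 2.29e-05
δT/T = √(0.00158) = 0.0397

3.97%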